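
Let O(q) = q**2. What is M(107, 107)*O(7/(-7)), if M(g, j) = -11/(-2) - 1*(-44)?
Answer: 99/2 ≈ 49.500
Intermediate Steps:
M(g, j) = 99/2 (M(g, j) = -11*(-1/2) + 44 = 11/2 + 44 = 99/2)
M(107, 107)*O(7/(-7)) = 99*(7/(-7))**2/2 = 99*(7*(-1/7))**2/2 = (99/2)*(-1)**2 = (99/2)*1 = 99/2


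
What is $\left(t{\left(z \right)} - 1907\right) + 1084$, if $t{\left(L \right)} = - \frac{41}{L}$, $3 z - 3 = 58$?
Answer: $- \frac{50326}{61} \approx -825.02$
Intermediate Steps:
$z = \frac{61}{3}$ ($z = 1 + \frac{1}{3} \cdot 58 = 1 + \frac{58}{3} = \frac{61}{3} \approx 20.333$)
$\left(t{\left(z \right)} - 1907\right) + 1084 = \left(- \frac{41}{\frac{61}{3}} - 1907\right) + 1084 = \left(\left(-41\right) \frac{3}{61} - 1907\right) + 1084 = \left(- \frac{123}{61} - 1907\right) + 1084 = - \frac{116450}{61} + 1084 = - \frac{50326}{61}$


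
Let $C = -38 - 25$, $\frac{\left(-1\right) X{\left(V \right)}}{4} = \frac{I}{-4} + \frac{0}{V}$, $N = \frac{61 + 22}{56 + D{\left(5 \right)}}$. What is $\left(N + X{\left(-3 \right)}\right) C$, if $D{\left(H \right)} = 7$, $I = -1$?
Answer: $-20$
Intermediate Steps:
$N = \frac{83}{63}$ ($N = \frac{61 + 22}{56 + 7} = \frac{83}{63} \approx 1.3175$)
$X{\left(V \right)} = -1$ ($X{\left(V \right)} = - 4 \left(- \frac{1}{-4} + \frac{0}{V}\right) = - 4 \left(\left(-1\right) \left(- \frac{1}{4}\right) + 0\right) = - 4 \left(\frac{1}{4} + 0\right) = \left(-4\right) \frac{1}{4} = -1$)
$C = -63$
$\left(N + X{\left(-3 \right)}\right) C = \left(\frac{83}{63} - 1\right) \left(-63\right) = \frac{20}{63} \left(-63\right) = -20$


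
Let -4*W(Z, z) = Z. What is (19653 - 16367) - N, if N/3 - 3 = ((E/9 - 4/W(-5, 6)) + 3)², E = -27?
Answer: 81157/25 ≈ 3246.3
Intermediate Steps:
W(Z, z) = -Z/4
N = 993/25 (N = 9 + 3*((-27/9 - 4/((-¼*(-5)))) + 3)² = 9 + 3*((-27*⅑ - 4/5/4) + 3)² = 9 + 3*((-3 - 4*⅘) + 3)² = 9 + 3*((-3 - 16/5) + 3)² = 9 + 3*(-31/5 + 3)² = 9 + 3*(-16/5)² = 9 + 3*(256/25) = 9 + 768/25 = 993/25 ≈ 39.720)
(19653 - 16367) - N = (19653 - 16367) - 1*993/25 = 3286 - 993/25 = 81157/25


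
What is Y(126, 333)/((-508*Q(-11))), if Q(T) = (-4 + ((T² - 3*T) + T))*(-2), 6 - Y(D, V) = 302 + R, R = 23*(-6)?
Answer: -79/70612 ≈ -0.0011188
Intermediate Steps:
R = -138
Y(D, V) = -158 (Y(D, V) = 6 - (302 - 138) = 6 - 1*164 = 6 - 164 = -158)
Q(T) = 8 - 2*T² + 4*T (Q(T) = (-4 + (T² - 2*T))*(-2) = (-4 + T² - 2*T)*(-2) = 8 - 2*T² + 4*T)
Y(126, 333)/((-508*Q(-11))) = -158*(-1/(508*(8 - 2*(-11)² + 4*(-11)))) = -158*(-1/(508*(8 - 2*121 - 44))) = -158*(-1/(508*(8 - 242 - 44))) = -158/((-508*(-278))) = -158/141224 = -158*1/141224 = -79/70612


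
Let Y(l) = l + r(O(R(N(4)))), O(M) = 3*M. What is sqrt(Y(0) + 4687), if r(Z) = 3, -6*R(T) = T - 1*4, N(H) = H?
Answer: sqrt(4690) ≈ 68.484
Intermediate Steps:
R(T) = 2/3 - T/6 (R(T) = -(T - 1*4)/6 = -(T - 4)/6 = -(-4 + T)/6 = 2/3 - T/6)
Y(l) = 3 + l (Y(l) = l + 3 = 3 + l)
sqrt(Y(0) + 4687) = sqrt((3 + 0) + 4687) = sqrt(3 + 4687) = sqrt(4690)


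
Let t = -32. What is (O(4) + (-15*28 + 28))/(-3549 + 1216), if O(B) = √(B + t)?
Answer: 392/2333 - 2*I*√7/2333 ≈ 0.16802 - 0.0022681*I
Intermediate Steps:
O(B) = √(-32 + B) (O(B) = √(B - 32) = √(-32 + B))
(O(4) + (-15*28 + 28))/(-3549 + 1216) = (√(-32 + 4) + (-15*28 + 28))/(-3549 + 1216) = (√(-28) + (-420 + 28))/(-2333) = (2*I*√7 - 392)*(-1/2333) = (-392 + 2*I*√7)*(-1/2333) = 392/2333 - 2*I*√7/2333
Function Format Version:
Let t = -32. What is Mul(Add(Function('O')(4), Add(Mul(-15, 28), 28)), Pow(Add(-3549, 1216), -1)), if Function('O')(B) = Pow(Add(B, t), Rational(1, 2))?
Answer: Add(Rational(392, 2333), Mul(Rational(-2, 2333), I, Pow(7, Rational(1, 2)))) ≈ Add(0.16802, Mul(-0.0022681, I))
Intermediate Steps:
Function('O')(B) = Pow(Add(-32, B), Rational(1, 2)) (Function('O')(B) = Pow(Add(B, -32), Rational(1, 2)) = Pow(Add(-32, B), Rational(1, 2)))
Mul(Add(Function('O')(4), Add(Mul(-15, 28), 28)), Pow(Add(-3549, 1216), -1)) = Mul(Add(Pow(Add(-32, 4), Rational(1, 2)), Add(Mul(-15, 28), 28)), Pow(Add(-3549, 1216), -1)) = Mul(Add(Pow(-28, Rational(1, 2)), Add(-420, 28)), Pow(-2333, -1)) = Mul(Add(Mul(2, I, Pow(7, Rational(1, 2))), -392), Rational(-1, 2333)) = Mul(Add(-392, Mul(2, I, Pow(7, Rational(1, 2)))), Rational(-1, 2333)) = Add(Rational(392, 2333), Mul(Rational(-2, 2333), I, Pow(7, Rational(1, 2))))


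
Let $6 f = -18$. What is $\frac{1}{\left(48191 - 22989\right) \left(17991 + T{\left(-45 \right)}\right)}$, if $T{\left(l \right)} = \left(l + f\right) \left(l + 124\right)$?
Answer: $\frac{1}{357843198} \approx 2.7945 \cdot 10^{-9}$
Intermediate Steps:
$f = -3$ ($f = \frac{1}{6} \left(-18\right) = -3$)
$T{\left(l \right)} = \left(-3 + l\right) \left(124 + l\right)$ ($T{\left(l \right)} = \left(l - 3\right) \left(l + 124\right) = \left(-3 + l\right) \left(124 + l\right)$)
$\frac{1}{\left(48191 - 22989\right) \left(17991 + T{\left(-45 \right)}\right)} = \frac{1}{\left(48191 - 22989\right) \left(17991 + \left(-372 + \left(-45\right)^{2} + 121 \left(-45\right)\right)\right)} = \frac{1}{25202 \left(17991 - 3792\right)} = \frac{1}{25202 \cdot 14199} = \frac{1}{357843198}$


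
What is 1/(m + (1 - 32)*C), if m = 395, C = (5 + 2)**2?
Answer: -1/1124 ≈ -0.00088968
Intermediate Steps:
C = 49 (C = 7**2 = 49)
1/(m + (1 - 32)*C) = 1/(395 + (1 - 32)*49) = 1/(395 - 31*49) = 1/(395 - 1519) = 1/(-1124) = -1/1124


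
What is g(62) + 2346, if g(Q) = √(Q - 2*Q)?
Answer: 2346 + I*√62 ≈ 2346.0 + 7.874*I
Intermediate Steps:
g(Q) = √(-Q)
g(62) + 2346 = √(-1*62) + 2346 = √(-62) + 2346 = I*√62 + 2346 = 2346 + I*√62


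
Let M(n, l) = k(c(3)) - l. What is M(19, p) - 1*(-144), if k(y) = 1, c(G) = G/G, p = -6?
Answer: 151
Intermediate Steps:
c(G) = 1
M(n, l) = 1 - l
M(19, p) - 1*(-144) = (1 - 1*(-6)) - 1*(-144) = (1 + 6) + 144 = 7 + 144 = 151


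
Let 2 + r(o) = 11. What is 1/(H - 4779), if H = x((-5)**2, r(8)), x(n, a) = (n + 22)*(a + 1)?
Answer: -1/4309 ≈ -0.00023207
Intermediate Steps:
r(o) = 9 (r(o) = -2 + 11 = 9)
x(n, a) = (1 + a)*(22 + n) (x(n, a) = (22 + n)*(1 + a) = (1 + a)*(22 + n))
H = 470 (H = 22 + (-5)**2 + 22*9 + 9*(-5)**2 = 22 + 25 + 198 + 9*25 = 22 + 25 + 198 + 225 = 470)
1/(H - 4779) = 1/(470 - 4779) = 1/(-4309) = -1/4309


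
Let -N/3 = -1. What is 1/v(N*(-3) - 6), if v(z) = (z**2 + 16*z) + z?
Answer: -1/30 ≈ -0.033333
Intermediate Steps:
N = 3 (N = -3*(-1) = 3)
v(z) = z**2 + 17*z
1/v(N*(-3) - 6) = 1/((3*(-3) - 6)*(17 + (3*(-3) - 6))) = 1/((-9 - 6)*(17 + (-9 - 6))) = 1/(-15*(17 - 15)) = 1/(-15*2) = 1/(-30) = -1/30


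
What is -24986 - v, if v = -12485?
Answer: -12501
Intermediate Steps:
-24986 - v = -24986 - 1*(-12485) = -24986 + 12485 = -12501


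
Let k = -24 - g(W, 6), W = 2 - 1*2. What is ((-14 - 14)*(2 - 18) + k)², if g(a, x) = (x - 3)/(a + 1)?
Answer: 177241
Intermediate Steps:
W = 0 (W = 2 - 2 = 0)
g(a, x) = (-3 + x)/(1 + a)
k = -27 (k = -24 - (-3 + 6)/(1 + 0) = -24 - 3/1 = -24 - 3 = -27)
((-14 - 14)*(2 - 18) + k)² = ((-14 - 14)*(2 - 18) - 27)² = (-28*(-16) - 27)² = (448 - 27)² = 421² = 177241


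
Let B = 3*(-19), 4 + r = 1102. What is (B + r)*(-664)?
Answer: -691224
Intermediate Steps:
r = 1098 (r = -4 + 1102 = 1098)
B = -57
(B + r)*(-664) = (-57 + 1098)*(-664) = 1041*(-664) = -691224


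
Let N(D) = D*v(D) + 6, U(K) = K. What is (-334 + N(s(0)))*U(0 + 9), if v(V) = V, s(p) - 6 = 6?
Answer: -1656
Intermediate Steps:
s(p) = 12 (s(p) = 6 + 6 = 12)
N(D) = 6 + D² (N(D) = D*D + 6 = D² + 6 = 6 + D²)
(-334 + N(s(0)))*U(0 + 9) = (-334 + (6 + 12²))*(0 + 9) = (-334 + (6 + 144))*9 = (-334 + 150)*9 = -184*9 = -1656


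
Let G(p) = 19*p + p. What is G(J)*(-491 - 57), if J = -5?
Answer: 54800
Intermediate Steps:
G(p) = 20*p
G(J)*(-491 - 57) = (20*(-5))*(-491 - 57) = -100*(-548) = 54800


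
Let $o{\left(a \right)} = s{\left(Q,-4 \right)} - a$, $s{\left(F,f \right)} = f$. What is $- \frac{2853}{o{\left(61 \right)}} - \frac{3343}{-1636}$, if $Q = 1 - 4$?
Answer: $\frac{4884803}{106340} \approx 45.936$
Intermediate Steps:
$Q = -3$
$o{\left(a \right)} = -4 - a$
$- \frac{2853}{o{\left(61 \right)}} - \frac{3343}{-1636} = - \frac{2853}{-4 - 61} - \frac{3343}{-1636} = - \frac{2853}{-4 - 61} - - \frac{3343}{1636} = - \frac{2853}{-65} + \frac{3343}{1636} = \left(-2853\right) \left(- \frac{1}{65}\right) + \frac{3343}{1636} = \frac{2853}{65} + \frac{3343}{1636} = \frac{4884803}{106340}$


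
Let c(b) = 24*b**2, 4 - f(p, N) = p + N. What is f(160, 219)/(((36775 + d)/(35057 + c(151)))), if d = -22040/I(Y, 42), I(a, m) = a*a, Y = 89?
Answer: -345918585075/58254547 ≈ -5938.1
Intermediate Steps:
I(a, m) = a**2
d = -22040/7921 (d = -22040/(89**2) = -22040/7921 ≈ -2.7825)
f(p, N) = 4 - N - p (f(p, N) = 4 - (p + N) = 4 - (N + p) = 4 + (-N - p) = 4 - N - p)
f(160, 219)/(((36775 + d)/(35057 + c(151)))) = (4 - 1*219 - 1*160)/(((36775 - 22040/7921)/(35057 + 24*151**2))) = (4 - 219 - 160)/((291272735/(7921*(35057 + 24*22801)))) = -375/(291272735/(7921*(35057 + 547224))) = -375/((291272735/7921)/582281) = -375/((291272735/7921)*(1/582281)) = -375/291272735/4612247801 = -375*4612247801/291272735 = -345918585075/58254547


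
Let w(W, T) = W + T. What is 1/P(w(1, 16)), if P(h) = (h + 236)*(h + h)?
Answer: 1/8602 ≈ 0.00011625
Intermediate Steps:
w(W, T) = T + W
P(h) = 2*h*(236 + h) (P(h) = (236 + h)*(2*h) = 2*h*(236 + h))
1/P(w(1, 16)) = 1/(2*(16 + 1)*(236 + (16 + 1))) = 1/(2*17*(236 + 17)) = 1/(2*17*253) = 1/8602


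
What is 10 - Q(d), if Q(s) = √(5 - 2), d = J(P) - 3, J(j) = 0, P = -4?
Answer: 10 - √3 ≈ 8.2679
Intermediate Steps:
d = -3 (d = 0 - 3 = -3)
Q(s) = √3
10 - Q(d) = 10 - √3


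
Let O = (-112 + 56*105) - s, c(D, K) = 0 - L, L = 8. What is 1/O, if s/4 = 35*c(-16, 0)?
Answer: 1/6888 ≈ 0.00014518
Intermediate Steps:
c(D, K) = -8 (c(D, K) = 0 - 1*8 = 0 - 8 = -8)
s = -1120 (s = 4*(35*(-8)) = 4*(-280) = -1120)
O = 6888 (O = (-112 + 56*105) - 1*(-1120) = (-112 + 5880) + 1120 = 5768 + 1120 = 6888)
1/O = 1/6888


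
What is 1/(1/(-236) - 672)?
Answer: -236/158593 ≈ -0.0014881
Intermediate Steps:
1/(1/(-236) - 672) = 1/(-1/236 - 672) = 1/(-158593/236) = -236/158593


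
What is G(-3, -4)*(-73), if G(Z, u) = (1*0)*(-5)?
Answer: 0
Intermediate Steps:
G(Z, u) = 0 (G(Z, u) = 0*(-5) = 0)
G(-3, -4)*(-73) = 0*(-73) = 0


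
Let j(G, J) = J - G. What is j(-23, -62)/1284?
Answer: -13/428 ≈ -0.030374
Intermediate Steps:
j(-23, -62)/1284 = (-62 - 1*(-23))/1284 = (-62 + 23)*(1/1284) = -39*1/1284 = -13/428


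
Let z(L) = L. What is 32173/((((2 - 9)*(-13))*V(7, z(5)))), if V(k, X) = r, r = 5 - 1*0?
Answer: 32173/455 ≈ 70.710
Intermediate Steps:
r = 5 (r = 5 + 0 = 5)
V(k, X) = 5
32173/((((2 - 9)*(-13))*V(7, z(5)))) = 32173/((((2 - 9)*(-13))*5)) = 32173/((-7*(-13)*5)) = 32173/((91*5)) = 32173/455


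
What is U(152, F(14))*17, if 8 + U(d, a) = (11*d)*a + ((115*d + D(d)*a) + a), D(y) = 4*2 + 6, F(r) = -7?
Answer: 96271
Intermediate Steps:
D(y) = 14 (D(y) = 8 + 6 = 14)
U(d, a) = -8 + 15*a + 115*d + 11*a*d (U(d, a) = -8 + ((11*d)*a + ((115*d + 14*a) + a)) = -8 + (11*a*d + ((14*a + 115*d) + a)) = -8 + (11*a*d + (15*a + 115*d)) = -8 + (15*a + 115*d + 11*a*d) = -8 + 15*a + 115*d + 11*a*d)
U(152, F(14))*17 = (-8 + 15*(-7) + 115*152 + 11*(-7)*152)*17 = (-8 - 105 + 17480 - 11704)*17 = 5663*17 = 96271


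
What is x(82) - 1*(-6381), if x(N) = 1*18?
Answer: 6399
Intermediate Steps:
x(N) = 18
x(82) - 1*(-6381) = 18 - 1*(-6381) = 18 + 6381 = 6399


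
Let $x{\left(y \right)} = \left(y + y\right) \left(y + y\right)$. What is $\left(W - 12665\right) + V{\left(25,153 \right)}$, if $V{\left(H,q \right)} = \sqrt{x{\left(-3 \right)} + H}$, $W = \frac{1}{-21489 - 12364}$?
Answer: $- \frac{428748246}{33853} + \sqrt{61} \approx -12657.0$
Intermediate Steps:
$x{\left(y \right)} = 4 y^{2}$ ($x{\left(y \right)} = 2 y 2 y = 4 y^{2}$)
$W = - \frac{1}{33853}$ ($W = \frac{1}{-33853} = - \frac{1}{33853} \approx -2.9539 \cdot 10^{-5}$)
$V{\left(H,q \right)} = \sqrt{36 + H}$ ($V{\left(H,q \right)} = \sqrt{4 \left(-3\right)^{2} + H} = \sqrt{4 \cdot 9 + H} = \sqrt{36 + H}$)
$\left(W - 12665\right) + V{\left(25,153 \right)} = \left(- \frac{1}{33853} - 12665\right) + \sqrt{36 + 25} = - \frac{428748246}{33853} + \sqrt{61}$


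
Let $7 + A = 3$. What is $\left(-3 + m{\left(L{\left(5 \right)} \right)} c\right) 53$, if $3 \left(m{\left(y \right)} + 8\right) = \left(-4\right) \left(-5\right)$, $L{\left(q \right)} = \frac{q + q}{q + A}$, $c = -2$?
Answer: $- \frac{53}{3} \approx -17.667$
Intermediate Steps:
$A = -4$ ($A = -7 + 3 = -4$)
$L{\left(q \right)} = \frac{2 q}{-4 + q}$ ($L{\left(q \right)} = \frac{q + q}{q - 4} = \frac{2 q}{-4 + q}$)
$m{\left(y \right)} = - \frac{4}{3}$ ($m{\left(y \right)} = -8 + \frac{\left(-4\right) \left(-5\right)}{3} = -8 + \frac{1}{3} \cdot 20 = -8 + \frac{20}{3} = - \frac{4}{3}$)
$\left(-3 + m{\left(L{\left(5 \right)} \right)} c\right) 53 = \left(-3 - - \frac{8}{3}\right) 53 = \left(-3 + \frac{8}{3}\right) 53 = \left(- \frac{1}{3}\right) 53 = - \frac{53}{3}$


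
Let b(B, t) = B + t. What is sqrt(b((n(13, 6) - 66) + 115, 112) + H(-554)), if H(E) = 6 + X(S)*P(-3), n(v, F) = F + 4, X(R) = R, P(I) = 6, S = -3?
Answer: sqrt(159) ≈ 12.610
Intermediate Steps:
n(v, F) = 4 + F
H(E) = -12 (H(E) = 6 - 3*6 = 6 - 18 = -12)
sqrt(b((n(13, 6) - 66) + 115, 112) + H(-554)) = sqrt(((((4 + 6) - 66) + 115) + 112) - 12) = sqrt((((10 - 66) + 115) + 112) - 12) = sqrt(((-56 + 115) + 112) - 12) = sqrt((59 + 112) - 12) = sqrt(171 - 12) = sqrt(159)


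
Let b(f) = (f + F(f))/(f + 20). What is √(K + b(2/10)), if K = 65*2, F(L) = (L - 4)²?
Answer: 4*√2083630/505 ≈ 11.433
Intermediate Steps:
F(L) = (-4 + L)²
b(f) = (f + (-4 + f)²)/(20 + f) (b(f) = (f + (-4 + f)²)/(f + 20) = (f + (-4 + f)²)/(20 + f))
K = 130
√(K + b(2/10)) = √(130 + (2/10 + (-4 + 2/10)²)/(20 + 2/10)) = √(130 + (2*(⅒) + (-4 + 2*(⅒))²)/(20 + 2*(⅒))) = √(130 + (⅕ + (-4 + ⅕)²)/(20 + ⅕)) = √(130 + (⅕ + (-19/5)²)/(101/5)) = √(130 + 5*(⅕ + 361/25)/101) = √(130 + (5/101)*(366/25)) = √(130 + 366/505) = √(66016/505) = 4*√2083630/505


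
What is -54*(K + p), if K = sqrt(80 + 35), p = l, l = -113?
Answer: 6102 - 54*sqrt(115) ≈ 5522.9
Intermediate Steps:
p = -113
K = sqrt(115) ≈ 10.724
-54*(K + p) = -54*(sqrt(115) - 113) = -54*(-113 + sqrt(115)) = 6102 - 54*sqrt(115)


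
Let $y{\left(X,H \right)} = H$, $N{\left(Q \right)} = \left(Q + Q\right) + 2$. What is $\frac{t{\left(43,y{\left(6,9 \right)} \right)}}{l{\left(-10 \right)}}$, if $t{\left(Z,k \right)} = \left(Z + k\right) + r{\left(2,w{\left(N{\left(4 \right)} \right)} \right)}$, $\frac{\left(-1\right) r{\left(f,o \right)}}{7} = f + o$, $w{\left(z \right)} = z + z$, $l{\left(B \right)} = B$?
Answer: $\frac{51}{5} \approx 10.2$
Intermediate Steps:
$N{\left(Q \right)} = 2 + 2 Q$ ($N{\left(Q \right)} = 2 Q + 2 = 2 + 2 Q$)
$w{\left(z \right)} = 2 z$
$r{\left(f,o \right)} = - 7 f - 7 o$ ($r{\left(f,o \right)} = - 7 \left(f + o\right) = - 7 f - 7 o$)
$t{\left(Z,k \right)} = -154 + Z + k$ ($t{\left(Z,k \right)} = \left(Z + k\right) - \left(14 + 7 \cdot 2 \left(2 + 2 \cdot 4\right)\right) = \left(Z + k\right) - \left(14 + 7 \cdot 2 \left(2 + 8\right)\right) = \left(Z + k\right) - \left(14 + 7 \cdot 2 \cdot 10\right) = \left(Z + k\right) - 154 = -154 + Z + k$)
$\frac{t{\left(43,y{\left(6,9 \right)} \right)}}{l{\left(-10 \right)}} = \frac{-154 + 43 + 9}{-10} = \left(- \frac{1}{10}\right) \left(-102\right) = \frac{51}{5}$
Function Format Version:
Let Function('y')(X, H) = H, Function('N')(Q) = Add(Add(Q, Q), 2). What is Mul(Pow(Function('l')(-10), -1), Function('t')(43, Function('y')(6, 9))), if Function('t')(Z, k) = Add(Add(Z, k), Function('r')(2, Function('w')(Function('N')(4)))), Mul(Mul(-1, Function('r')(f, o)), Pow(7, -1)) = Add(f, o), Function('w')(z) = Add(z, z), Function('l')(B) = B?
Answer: Rational(51, 5) ≈ 10.200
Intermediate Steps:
Function('N')(Q) = Add(2, Mul(2, Q)) (Function('N')(Q) = Add(Mul(2, Q), 2) = Add(2, Mul(2, Q)))
Function('w')(z) = Mul(2, z)
Function('r')(f, o) = Add(Mul(-7, f), Mul(-7, o)) (Function('r')(f, o) = Mul(-7, Add(f, o)) = Add(Mul(-7, f), Mul(-7, o)))
Function('t')(Z, k) = Add(-154, Z, k) (Function('t')(Z, k) = Add(Add(Z, k), Add(Mul(-7, 2), Mul(-7, Mul(2, Add(2, Mul(2, 4)))))) = Add(Add(Z, k), Add(-14, Mul(-7, Mul(2, Add(2, 8))))) = Add(Add(Z, k), Add(-14, Mul(-7, Mul(2, 10)))) = Add(Add(Z, k), Add(-14, Mul(-7, 20))) = Add(Add(Z, k), Add(-14, -140)) = Add(Add(Z, k), -154) = Add(-154, Z, k))
Mul(Pow(Function('l')(-10), -1), Function('t')(43, Function('y')(6, 9))) = Mul(Pow(-10, -1), Add(-154, 43, 9)) = Mul(Rational(-1, 10), -102) = Rational(51, 5)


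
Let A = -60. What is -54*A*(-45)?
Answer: -145800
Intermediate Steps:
-54*A*(-45) = -54*(-60)*(-45) = 3240*(-45) = -145800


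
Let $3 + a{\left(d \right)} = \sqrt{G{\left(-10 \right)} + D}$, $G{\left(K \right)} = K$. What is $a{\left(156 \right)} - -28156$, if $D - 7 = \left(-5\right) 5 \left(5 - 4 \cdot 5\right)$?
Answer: $28153 + 2 \sqrt{93} \approx 28172.0$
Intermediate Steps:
$D = 382$ ($D = 7 + \left(-5\right) 5 \left(5 - 4 \cdot 5\right) = 7 - 25 \left(5 - 20\right) = 7 - -375 = 7 + 375 = 382$)
$a{\left(d \right)} = -3 + 2 \sqrt{93}$ ($a{\left(d \right)} = -3 + \sqrt{-10 + 382} = -3 + \sqrt{372} = -3 + 2 \sqrt{93}$)
$a{\left(156 \right)} - -28156 = \left(-3 + 2 \sqrt{93}\right) - -28156 = \left(-3 + 2 \sqrt{93}\right) + 28156 = 28153 + 2 \sqrt{93}$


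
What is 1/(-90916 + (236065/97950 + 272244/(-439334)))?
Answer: -87821970/7984264989661 ≈ -1.0999e-5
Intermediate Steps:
1/(-90916 + (236065/97950 + 272244/(-439334))) = 1/(-90916 + (236065*(1/97950) + 272244*(-1/439334))) = 1/(-90916 + (47213/19590 - 2778/4483)) = 1/(-90916 + 157234859/87821970) = 1/(-7984264989661/87821970) = -87821970/7984264989661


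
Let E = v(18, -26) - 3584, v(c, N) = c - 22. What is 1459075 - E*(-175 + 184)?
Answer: 1491367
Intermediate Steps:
v(c, N) = -22 + c
E = -3588 (E = (-22 + 18) - 3584 = -4 - 3584 = -3588)
1459075 - E*(-175 + 184) = 1459075 - (-3588)*(-175 + 184) = 1459075 - (-3588)*9 = 1459075 - 1*(-32292) = 1459075 + 32292 = 1491367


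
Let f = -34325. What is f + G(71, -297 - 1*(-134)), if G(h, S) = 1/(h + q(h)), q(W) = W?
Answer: -4874149/142 ≈ -34325.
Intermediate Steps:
G(h, S) = 1/(2*h) (G(h, S) = 1/(h + h) = 1/(2*h))
f + G(71, -297 - 1*(-134)) = -34325 + (½)/71 = -34325 + (½)*(1/71) = -34325 + 1/142 = -4874149/142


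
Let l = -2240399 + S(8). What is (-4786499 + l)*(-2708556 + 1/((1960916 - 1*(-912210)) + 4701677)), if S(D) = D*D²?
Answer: 144158802508597326262/7574803 ≈ 1.9031e+13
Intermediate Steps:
S(D) = D³
l = -2239887 (l = -2240399 + 8³ = -2240399 + 512 = -2239887)
(-4786499 + l)*(-2708556 + 1/((1960916 - 1*(-912210)) + 4701677)) = (-4786499 - 2239887)*(-2708556 + 1/((1960916 - 1*(-912210)) + 4701677)) = -7026386*(-2708556 + 1/((1960916 + 912210) + 4701677)) = -7026386*(-2708556 + 1/(2873126 + 4701677)) = -7026386*(-2708556 + 1/7574803) = -7026386*(-20516778114467/7574803) = 144158802508597326262/7574803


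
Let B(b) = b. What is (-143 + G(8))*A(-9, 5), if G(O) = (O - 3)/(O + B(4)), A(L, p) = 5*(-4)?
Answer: 8555/3 ≈ 2851.7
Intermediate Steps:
A(L, p) = -20
G(O) = (-3 + O)/(4 + O) (G(O) = (O - 3)/(O + 4) = (-3 + O)/(4 + O))
(-143 + G(8))*A(-9, 5) = (-143 + (-3 + 8)/(4 + 8))*(-20) = (-143 + 5/12)*(-20) = -1711/12*(-20) = 8555/3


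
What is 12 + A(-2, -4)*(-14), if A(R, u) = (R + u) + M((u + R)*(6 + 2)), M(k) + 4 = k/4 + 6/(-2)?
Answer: 362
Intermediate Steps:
M(k) = -7 + k/4 (M(k) = -4 + (k/4 + 6/(-2)) = -4 + (k*(¼) + 6*(-½)) = -4 + (k/4 - 3) = -4 + (-3 + k/4) = -7 + k/4)
A(R, u) = -7 + 3*R + 3*u (A(R, u) = (R + u) + (-7 + ((u + R)*(6 + 2))/4) = (R + u) + (-7 + ((R + u)*8)/4) = (R + u) + (-7 + (8*R + 8*u)/4) = (R + u) + (-7 + (2*R + 2*u)) = (R + u) + (-7 + 2*R + 2*u) = -7 + 3*R + 3*u)
12 + A(-2, -4)*(-14) = 12 + (-7 + 3*(-2) + 3*(-4))*(-14) = 12 + (-7 - 6 - 12)*(-14) = 12 - 25*(-14) = 12 + 350 = 362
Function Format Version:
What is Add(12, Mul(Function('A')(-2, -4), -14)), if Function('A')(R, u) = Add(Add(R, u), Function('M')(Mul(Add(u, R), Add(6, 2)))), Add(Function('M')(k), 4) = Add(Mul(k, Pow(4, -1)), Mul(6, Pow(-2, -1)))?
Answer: 362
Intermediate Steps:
Function('M')(k) = Add(-7, Mul(Rational(1, 4), k)) (Function('M')(k) = Add(-4, Add(Mul(k, Pow(4, -1)), Mul(6, Pow(-2, -1)))) = Add(-4, Add(Mul(k, Rational(1, 4)), Mul(6, Rational(-1, 2)))) = Add(-4, Add(Mul(Rational(1, 4), k), -3)) = Add(-4, Add(-3, Mul(Rational(1, 4), k))) = Add(-7, Mul(Rational(1, 4), k)))
Function('A')(R, u) = Add(-7, Mul(3, R), Mul(3, u)) (Function('A')(R, u) = Add(Add(R, u), Add(-7, Mul(Rational(1, 4), Mul(Add(u, R), Add(6, 2))))) = Add(Add(R, u), Add(-7, Mul(Rational(1, 4), Mul(Add(R, u), 8)))) = Add(Add(R, u), Add(-7, Mul(Rational(1, 4), Add(Mul(8, R), Mul(8, u))))) = Add(Add(R, u), Add(-7, Add(Mul(2, R), Mul(2, u)))) = Add(Add(R, u), Add(-7, Mul(2, R), Mul(2, u))) = Add(-7, Mul(3, R), Mul(3, u)))
Add(12, Mul(Function('A')(-2, -4), -14)) = Add(12, Mul(Add(-7, Mul(3, -2), Mul(3, -4)), -14)) = Add(12, Mul(Add(-7, -6, -12), -14)) = Add(12, Mul(-25, -14)) = Add(12, 350) = 362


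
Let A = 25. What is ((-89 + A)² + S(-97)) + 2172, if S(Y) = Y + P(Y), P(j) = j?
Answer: 6074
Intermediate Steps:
S(Y) = 2*Y (S(Y) = Y + Y = 2*Y)
((-89 + A)² + S(-97)) + 2172 = ((-89 + 25)² + 2*(-97)) + 2172 = ((-64)² - 194) + 2172 = (4096 - 194) + 2172 = 3902 + 2172 = 6074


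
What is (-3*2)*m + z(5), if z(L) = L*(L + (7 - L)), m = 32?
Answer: -157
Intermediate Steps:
z(L) = 7*L (z(L) = L*7 = 7*L)
(-3*2)*m + z(5) = -3*2*32 + 7*5 = -6*32 + 35 = -192 + 35 = -157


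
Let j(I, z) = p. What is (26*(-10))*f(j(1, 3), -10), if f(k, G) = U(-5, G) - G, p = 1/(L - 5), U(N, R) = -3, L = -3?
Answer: -1820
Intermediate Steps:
p = -⅛ (p = 1/(-3 - 5) = 1/(-8) = -⅛ ≈ -0.12500)
j(I, z) = -⅛
f(k, G) = -3 - G
(26*(-10))*f(j(1, 3), -10) = (26*(-10))*(-3 - 1*(-10)) = -260*(-3 + 10) = -260*7 = -1820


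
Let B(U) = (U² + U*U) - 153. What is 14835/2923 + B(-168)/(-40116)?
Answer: 143523525/39086356 ≈ 3.6720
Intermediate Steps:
B(U) = -153 + 2*U² (B(U) = (U² + U²) - 153 = 2*U² - 153 = -153 + 2*U²)
14835/2923 + B(-168)/(-40116) = 14835/2923 + (-153 + 2*(-168)²)/(-40116) = 14835*(1/2923) + (-153 + 2*28224)*(-1/40116) = 14835/2923 + (-153 + 56448)*(-1/40116) = 14835/2923 + 56295*(-1/40116) = 14835/2923 - 18765/13372 = 143523525/39086356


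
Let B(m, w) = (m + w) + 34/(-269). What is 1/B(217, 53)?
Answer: 269/72596 ≈ 0.0037054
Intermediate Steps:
B(m, w) = -34/269 + m + w (B(m, w) = (m + w) + 34*(-1/269) = (m + w) - 34/269 = -34/269 + m + w)
1/B(217, 53) = 1/(-34/269 + 217 + 53) = 1/(72596/269) = 269/72596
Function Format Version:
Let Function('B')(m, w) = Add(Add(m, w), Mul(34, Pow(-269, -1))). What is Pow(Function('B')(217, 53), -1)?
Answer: Rational(269, 72596) ≈ 0.0037054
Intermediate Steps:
Function('B')(m, w) = Add(Rational(-34, 269), m, w) (Function('B')(m, w) = Add(Add(m, w), Mul(34, Rational(-1, 269))) = Add(Add(m, w), Rational(-34, 269)) = Add(Rational(-34, 269), m, w))
Pow(Function('B')(217, 53), -1) = Pow(Add(Rational(-34, 269), 217, 53), -1) = Pow(Rational(72596, 269), -1) = Rational(269, 72596)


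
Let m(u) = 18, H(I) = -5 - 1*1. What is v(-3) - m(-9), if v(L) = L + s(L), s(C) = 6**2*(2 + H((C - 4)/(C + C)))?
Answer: -165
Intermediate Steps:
H(I) = -6 (H(I) = -5 - 1 = -6)
s(C) = -144 (s(C) = 6**2*(2 - 6) = 36*(-4) = -144)
v(L) = -144 + L (v(L) = L - 144 = -144 + L)
v(-3) - m(-9) = (-144 - 3) - 1*18 = -147 - 18 = -165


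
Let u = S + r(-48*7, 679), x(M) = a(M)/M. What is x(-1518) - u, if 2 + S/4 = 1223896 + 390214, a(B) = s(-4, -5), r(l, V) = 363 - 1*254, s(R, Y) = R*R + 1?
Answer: -9801029255/1518 ≈ -6.4565e+6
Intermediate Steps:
s(R, Y) = 1 + R² (s(R, Y) = R² + 1 = 1 + R²)
r(l, V) = 109 (r(l, V) = 363 - 254 = 109)
a(B) = 17 (a(B) = 1 + (-4)² = 1 + 16 = 17)
x(M) = 17/M
S = 6456432 (S = -8 + 4*(1223896 + 390214) = -8 + 4*1614110 = -8 + 6456440 = 6456432)
u = 6456541 (u = 6456432 + 109 = 6456541)
x(-1518) - u = 17/(-1518) - 1*6456541 = 17*(-1/1518) - 6456541 = -17/1518 - 6456541 = -9801029255/1518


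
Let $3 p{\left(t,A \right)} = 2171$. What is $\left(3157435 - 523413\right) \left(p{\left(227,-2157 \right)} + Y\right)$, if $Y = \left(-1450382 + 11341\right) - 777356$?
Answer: $- \frac{17508396914440}{3} \approx -5.8361 \cdot 10^{12}$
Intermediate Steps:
$p{\left(t,A \right)} = \frac{2171}{3}$ ($p{\left(t,A \right)} = \frac{1}{3} \cdot 2171 = \frac{2171}{3}$)
$Y = -2216397$ ($Y = -1439041 - 777356 = -2216397$)
$\left(3157435 - 523413\right) \left(p{\left(227,-2157 \right)} + Y\right) = \left(3157435 - 523413\right) \left(\frac{2171}{3} - 2216397\right) = \left(3157435 - 523413\right) \left(- \frac{6647020}{3}\right) = 2634022 \left(- \frac{6647020}{3}\right) = - \frac{17508396914440}{3}$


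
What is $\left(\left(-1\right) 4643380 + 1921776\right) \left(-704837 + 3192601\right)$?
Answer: $-6770708453456$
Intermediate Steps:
$\left(\left(-1\right) 4643380 + 1921776\right) \left(-704837 + 3192601\right) = \left(-4643380 + 1921776\right) 2487764 = \left(-2721604\right) 2487764 = -6770708453456$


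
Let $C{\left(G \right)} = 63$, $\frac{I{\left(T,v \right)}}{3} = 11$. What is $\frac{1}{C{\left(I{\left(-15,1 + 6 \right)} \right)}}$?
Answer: $\frac{1}{63} \approx 0.015873$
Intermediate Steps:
$I{\left(T,v \right)} = 33$ ($I{\left(T,v \right)} = 3 \cdot 11 = 33$)
$\frac{1}{C{\left(I{\left(-15,1 + 6 \right)} \right)}} = \frac{1}{63}$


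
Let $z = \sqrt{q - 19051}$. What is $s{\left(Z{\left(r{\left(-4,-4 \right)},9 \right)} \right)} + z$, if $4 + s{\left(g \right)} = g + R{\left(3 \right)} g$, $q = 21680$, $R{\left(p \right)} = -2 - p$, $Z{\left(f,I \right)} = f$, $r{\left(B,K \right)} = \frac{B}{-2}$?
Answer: $-12 + \sqrt{2629} \approx 39.274$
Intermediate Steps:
$r{\left(B,K \right)} = - \frac{B}{2}$ ($r{\left(B,K \right)} = B \left(- \frac{1}{2}\right) = - \frac{B}{2}$)
$s{\left(g \right)} = -4 - 4 g$ ($s{\left(g \right)} = -4 + \left(g + \left(-2 - 3\right) g\right) = -4 + \left(g - 5 g\right) = -4 - 4 g$)
$z = \sqrt{2629}$ ($z = \sqrt{21680 - 19051} = \sqrt{2629} \approx 51.274$)
$s{\left(Z{\left(r{\left(-4,-4 \right)},9 \right)} \right)} + z = \left(-4 - 4 \left(\left(- \frac{1}{2}\right) \left(-4\right)\right)\right) + \sqrt{2629} = \left(-4 - 8\right) + \sqrt{2629} = -12 + \sqrt{2629}$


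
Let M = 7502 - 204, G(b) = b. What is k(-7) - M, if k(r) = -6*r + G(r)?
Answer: -7263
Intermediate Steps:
M = 7298
k(r) = -5*r (k(r) = -6*r + r = -5*r)
k(-7) - M = -5*(-7) - 1*7298 = 35 - 7298 = -7263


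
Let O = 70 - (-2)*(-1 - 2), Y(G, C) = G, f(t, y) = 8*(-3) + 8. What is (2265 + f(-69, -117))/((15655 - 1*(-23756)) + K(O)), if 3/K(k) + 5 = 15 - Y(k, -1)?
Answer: 3114/54569 ≈ 0.057065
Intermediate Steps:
f(t, y) = -16 (f(t, y) = -24 + 8 = -16)
O = 64 (O = 70 - (-2)*(-3) = 70 - 1*6 = 70 - 6 = 64)
K(k) = 3/(10 - k) (K(k) = 3/(-5 + (15 - k)) = 3/(10 - k))
(2265 + f(-69, -117))/((15655 - 1*(-23756)) + K(O)) = (2265 - 16)/((15655 - 1*(-23756)) - 3/(-10 + 64)) = 2249/((15655 + 23756) - 3/54) = 2249/(39411 - 3*1/54) = 2249/(39411 - 1/18) = 2249/(709397/18) = 2249*(18/709397) = 3114/54569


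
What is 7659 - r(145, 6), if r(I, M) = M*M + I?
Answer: 7478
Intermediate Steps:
r(I, M) = I + M² (r(I, M) = M² + I = I + M²)
7659 - r(145, 6) = 7659 - (145 + 6²) = 7659 - (145 + 36) = 7659 - 1*181 = 7659 - 181 = 7478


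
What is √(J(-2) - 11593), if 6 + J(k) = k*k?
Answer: I*√11595 ≈ 107.68*I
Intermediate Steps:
J(k) = -6 + k² (J(k) = -6 + k*k = -6 + k²)
√(J(-2) - 11593) = √((-6 + (-2)²) - 11593) = √((-6 + 4) - 11593) = √(-2 - 11593) = √(-11595) = I*√11595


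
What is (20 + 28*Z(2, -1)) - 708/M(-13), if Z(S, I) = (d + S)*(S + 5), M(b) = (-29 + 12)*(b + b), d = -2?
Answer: 4066/221 ≈ 18.398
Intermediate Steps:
M(b) = -34*b
Z(S, I) = (-2 + S)*(5 + S) (Z(S, I) = (-2 + S)*(S + 5) = (-2 + S)*(5 + S))
(20 + 28*Z(2, -1)) - 708/M(-13) = (20 + 28*(-10 + 2² + 3*2)) - 708/((-34*(-13))) = (20 + 28*(-10 + 4 + 6)) - 708/442 = (20 + 28*0) - 708/442 = (20 + 0) - 1*354/221 = 20 - 354/221 = 4066/221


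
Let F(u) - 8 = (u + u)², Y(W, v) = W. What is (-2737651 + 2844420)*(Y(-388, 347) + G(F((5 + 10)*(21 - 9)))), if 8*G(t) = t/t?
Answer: -331304207/8 ≈ -4.1413e+7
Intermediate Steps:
F(u) = 8 + 4*u² (F(u) = 8 + (u + u)² = 8 + (2*u)² = 8 + 4*u²)
G(t) = ⅛ (G(t) = (t/t)/8 = (⅛)*1 = ⅛)
(-2737651 + 2844420)*(Y(-388, 347) + G(F((5 + 10)*(21 - 9)))) = (-2737651 + 2844420)*(-388 + ⅛) = 106769*(-3103/8) = -331304207/8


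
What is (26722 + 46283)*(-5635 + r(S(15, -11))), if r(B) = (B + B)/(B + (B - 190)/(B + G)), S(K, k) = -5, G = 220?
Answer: -52229967150/127 ≈ -4.1126e+8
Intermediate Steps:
r(B) = 2*B/(B + (-190 + B)/(220 + B)) (r(B) = (B + B)/(B + (B - 190)/(B + 220)) = (2*B)/(B + (-190 + B)/(220 + B)) = 2*B/(B + (-190 + B)/(220 + B)))
(26722 + 46283)*(-5635 + r(S(15, -11))) = (26722 + 46283)*(-5635 + 2*(-5)*(220 - 5)/(-190 + (-5)² + 221*(-5))) = 73005*(-5635 + 2*(-5)*215/(-190 + 25 - 1105)) = 73005*(-5635 + 2*(-5)*215/(-1270)) = 73005*(-5635 + 2*(-5)*(-1/1270)*215) = 73005*(-5635 + 215/127) = 73005*(-715430/127) = -52229967150/127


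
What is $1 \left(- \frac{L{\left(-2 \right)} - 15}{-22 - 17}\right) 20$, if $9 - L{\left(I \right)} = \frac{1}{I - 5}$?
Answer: $- \frac{820}{273} \approx -3.0037$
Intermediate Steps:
$L{\left(I \right)} = 9 - \frac{1}{-5 + I}$ ($L{\left(I \right)} = 9 - \frac{1}{I - 5} = 9 - \frac{1}{-5 + I}$)
$1 \left(- \frac{L{\left(-2 \right)} - 15}{-22 - 17}\right) 20 = 1 \left(- \frac{\frac{-46 + 9 \left(-2\right)}{-5 - 2} - 15}{-22 - 17}\right) 20 = 1 \left(- \frac{\frac{-46 - 18}{-7} - 15}{-39}\right) 20 = 1 \left(- \frac{\left(\left(- \frac{1}{7}\right) \left(-64\right) - 15\right) \left(-1\right)}{39}\right) 20 = 1 \left(- \frac{\left(\frac{64}{7} - 15\right) \left(-1\right)}{39}\right) 20 = 1 \left(- \frac{\left(-41\right) \left(-1\right)}{7 \cdot 39}\right) 20 = 1 \left(\left(-1\right) \frac{41}{273}\right) 20 = 1 \left(- \frac{41}{273}\right) 20 = \left(- \frac{41}{273}\right) 20 = - \frac{820}{273}$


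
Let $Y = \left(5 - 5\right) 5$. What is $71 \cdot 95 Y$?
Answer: $0$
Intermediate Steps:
$Y = 0$ ($Y = 0 \cdot 5 = 0$)
$71 \cdot 95 Y = 71 \cdot 95 \cdot 0 = 6745 \cdot 0 = 0$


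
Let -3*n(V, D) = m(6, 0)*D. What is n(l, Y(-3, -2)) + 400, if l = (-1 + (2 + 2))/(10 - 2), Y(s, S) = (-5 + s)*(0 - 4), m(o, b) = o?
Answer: 336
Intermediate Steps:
Y(s, S) = 20 - 4*s (Y(s, S) = (-5 + s)*(-4) = 20 - 4*s)
l = 3/8 (l = (-1 + 4)/8 = 3*(⅛) = 3/8 ≈ 0.37500)
n(V, D) = -2*D
n(l, Y(-3, -2)) + 400 = -2*(20 - 4*(-3)) + 400 = -2*(20 + 12) + 400 = -2*32 + 400 = -64 + 400 = 336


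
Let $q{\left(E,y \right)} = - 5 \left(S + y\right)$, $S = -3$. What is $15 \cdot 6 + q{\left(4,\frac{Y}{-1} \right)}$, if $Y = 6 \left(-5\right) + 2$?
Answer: $-35$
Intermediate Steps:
$Y = -28$ ($Y = -30 + 2 = -28$)
$q{\left(E,y \right)} = 15 - 5 y$ ($q{\left(E,y \right)} = - 5 \left(-3 + y\right) = 15 - 5 y$)
$15 \cdot 6 + q{\left(4,\frac{Y}{-1} \right)} = 15 \cdot 6 + \left(15 - 5 \left(- \frac{28}{-1}\right)\right) = 90 + \left(15 - 5 \left(\left(-28\right) \left(-1\right)\right)\right) = 90 + \left(15 - 140\right) = 90 - 125 = -35$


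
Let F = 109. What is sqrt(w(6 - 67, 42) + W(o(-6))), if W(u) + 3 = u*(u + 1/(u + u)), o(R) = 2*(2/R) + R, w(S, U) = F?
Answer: sqrt(5434)/6 ≈ 12.286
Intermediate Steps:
w(S, U) = 109
o(R) = R + 4/R (o(R) = 4/R + R = R + 4/R)
W(u) = -3 + u*(u + 1/(2*u)) (W(u) = -3 + u*(u + 1/(u + u)) = -3 + u*(u + 1/(2*u)))
sqrt(w(6 - 67, 42) + W(o(-6))) = sqrt(109 + (-5/2 + (-6 + 4/(-6))**2)) = sqrt(109 + (-5/2 + (-6 + 4*(-1/6))**2)) = sqrt(109 + (-5/2 + (-6 - 2/3)**2)) = sqrt(109 + (-5/2 + (-20/3)**2)) = sqrt(109 + (-5/2 + 400/9)) = sqrt(109 + 755/18) = sqrt(2717/18) = sqrt(5434)/6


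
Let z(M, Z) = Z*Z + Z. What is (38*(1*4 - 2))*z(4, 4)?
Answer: 1520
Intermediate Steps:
z(M, Z) = Z + Z**2 (z(M, Z) = Z**2 + Z = Z + Z**2)
(38*(1*4 - 2))*z(4, 4) = (38*(1*4 - 2))*(4*(1 + 4)) = (38*(4 - 2))*(4*5) = (38*2)*20 = 76*20 = 1520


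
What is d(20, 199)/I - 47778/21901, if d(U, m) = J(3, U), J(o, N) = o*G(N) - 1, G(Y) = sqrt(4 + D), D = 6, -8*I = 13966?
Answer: -333546170/152934683 - 12*sqrt(10)/6983 ≈ -2.1864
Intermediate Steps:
I = -6983/4 (I = -1/8*13966 = -6983/4 ≈ -1745.8)
G(Y) = sqrt(10) (G(Y) = sqrt(4 + 6) = sqrt(10))
J(o, N) = -1 + o*sqrt(10) (J(o, N) = o*sqrt(10) - 1 = -1 + o*sqrt(10))
d(U, m) = -1 + 3*sqrt(10)
d(20, 199)/I - 47778/21901 = (-1 + 3*sqrt(10))/(-6983/4) - 47778/21901 = (-1 + 3*sqrt(10))*(-4/6983) - 47778*1/21901 = (4/6983 - 12*sqrt(10)/6983) - 47778/21901 = -333546170/152934683 - 12*sqrt(10)/6983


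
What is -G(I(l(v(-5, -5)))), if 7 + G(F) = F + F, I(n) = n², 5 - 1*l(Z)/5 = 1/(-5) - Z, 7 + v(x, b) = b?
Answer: -2305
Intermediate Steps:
v(x, b) = -7 + b
l(Z) = 26 + 5*Z (l(Z) = 25 - 5*(1/(-5) - Z) = 25 - 5*(-⅕ - Z) = 25 + (1 + 5*Z) = 26 + 5*Z)
G(F) = -7 + 2*F (G(F) = -7 + (F + F) = -7 + 2*F)
-G(I(l(v(-5, -5)))) = -(-7 + 2*(26 + 5*(-7 - 5))²) = -(-7 + 2*(26 + 5*(-12))²) = -(-7 + 2*(26 - 60)²) = -(-7 + 2*(-34)²) = -(-7 + 2*1156) = -(-7 + 2312) = -1*2305 = -2305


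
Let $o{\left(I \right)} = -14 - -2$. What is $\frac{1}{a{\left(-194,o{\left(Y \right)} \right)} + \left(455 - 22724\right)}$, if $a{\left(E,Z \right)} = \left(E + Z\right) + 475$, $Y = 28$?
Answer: $- \frac{1}{22000} \approx -4.5455 \cdot 10^{-5}$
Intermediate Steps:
$o{\left(I \right)} = -12$ ($o{\left(I \right)} = -14 + 2 = -12$)
$a{\left(E,Z \right)} = 475 + E + Z$
$\frac{1}{a{\left(-194,o{\left(Y \right)} \right)} + \left(455 - 22724\right)} = \frac{1}{\left(475 - 194 - 12\right) + \left(455 - 22724\right)} = \frac{1}{269 + \left(455 - 22724\right)} = \frac{1}{269 - 22269} = \frac{1}{-22000} = - \frac{1}{22000}$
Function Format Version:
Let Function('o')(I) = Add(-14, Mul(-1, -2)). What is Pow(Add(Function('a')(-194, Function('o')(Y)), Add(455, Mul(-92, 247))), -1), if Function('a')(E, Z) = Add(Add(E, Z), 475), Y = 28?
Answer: Rational(-1, 22000) ≈ -4.5455e-5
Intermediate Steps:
Function('o')(I) = -12 (Function('o')(I) = Add(-14, 2) = -12)
Function('a')(E, Z) = Add(475, E, Z)
Pow(Add(Function('a')(-194, Function('o')(Y)), Add(455, Mul(-92, 247))), -1) = Pow(Add(Add(475, -194, -12), Add(455, Mul(-92, 247))), -1) = Pow(Add(269, Add(455, -22724)), -1) = Pow(Add(269, -22269), -1) = Pow(-22000, -1) = Rational(-1, 22000)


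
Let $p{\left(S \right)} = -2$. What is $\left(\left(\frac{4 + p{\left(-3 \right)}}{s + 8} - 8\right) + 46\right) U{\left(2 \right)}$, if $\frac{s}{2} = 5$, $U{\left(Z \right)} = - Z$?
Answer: $- \frac{686}{9} \approx -76.222$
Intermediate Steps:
$s = 10$ ($s = 2 \cdot 5 = 10$)
$\left(\left(\frac{4 + p{\left(-3 \right)}}{s + 8} - 8\right) + 46\right) U{\left(2 \right)} = \left(\left(\frac{4 - 2}{10 + 8} - 8\right) + 46\right) \left(\left(-1\right) 2\right) = \left(\left(\frac{2}{18} - 8\right) + 46\right) \left(-2\right) = \left(\left(2 \cdot \frac{1}{18} - 8\right) + 46\right) \left(-2\right) = \left(\left(\frac{1}{9} - 8\right) + 46\right) \left(-2\right) = \left(- \frac{71}{9} + 46\right) \left(-2\right) = \frac{343}{9} \left(-2\right) = - \frac{686}{9}$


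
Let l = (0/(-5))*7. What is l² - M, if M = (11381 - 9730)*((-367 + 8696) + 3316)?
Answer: -19225895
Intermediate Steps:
l = 0 (l = (0*(-⅕))*7 = 0*7 = 0)
M = 19225895 (M = 1651*(8329 + 3316) = 1651*11645 = 19225895)
l² - M = 0² - 1*19225895 = 0 - 19225895 = -19225895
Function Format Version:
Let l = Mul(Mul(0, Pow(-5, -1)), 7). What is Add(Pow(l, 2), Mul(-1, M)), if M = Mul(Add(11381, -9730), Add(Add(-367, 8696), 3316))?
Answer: -19225895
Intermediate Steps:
l = 0 (l = Mul(Mul(0, Rational(-1, 5)), 7) = Mul(0, 7) = 0)
M = 19225895 (M = Mul(1651, Add(8329, 3316)) = Mul(1651, 11645) = 19225895)
Add(Pow(l, 2), Mul(-1, M)) = Add(Pow(0, 2), Mul(-1, 19225895)) = Add(0, -19225895) = -19225895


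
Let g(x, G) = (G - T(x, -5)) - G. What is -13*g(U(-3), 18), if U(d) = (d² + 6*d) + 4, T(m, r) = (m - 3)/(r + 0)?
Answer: 104/5 ≈ 20.800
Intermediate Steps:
T(m, r) = (-3 + m)/r
U(d) = 4 + d² + 6*d
g(x, G) = -⅗ + x/5 (g(x, G) = (G - (-3 + x)/(-5)) - G = (G - (-1)*(-3 + x)/5) - G = (G - (⅗ - x/5)) - G = (G + (-⅗ + x/5)) - G = (-⅗ + G + x/5) - G = -⅗ + x/5)
-13*g(U(-3), 18) = -13*(-⅗ + (4 + (-3)² + 6*(-3))/5) = -13*(-⅗ + (4 + 9 - 18)/5) = -13*(-⅗ + (⅕)*(-5)) = -13*(-⅗ - 1) = -13*(-8/5) = 104/5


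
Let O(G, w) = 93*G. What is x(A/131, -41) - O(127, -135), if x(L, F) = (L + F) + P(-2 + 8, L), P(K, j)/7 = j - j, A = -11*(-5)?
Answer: -1552557/131 ≈ -11852.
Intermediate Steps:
A = 55
P(K, j) = 0 (P(K, j) = 7*(j - j) = 7*0 = 0)
x(L, F) = F + L (x(L, F) = (L + F) + 0 = (F + L) + 0 = F + L)
x(A/131, -41) - O(127, -135) = (-41 + 55/131) - 93*127 = (-41 + 55*(1/131)) - 1*11811 = (-41 + 55/131) - 11811 = -5316/131 - 11811 = -1552557/131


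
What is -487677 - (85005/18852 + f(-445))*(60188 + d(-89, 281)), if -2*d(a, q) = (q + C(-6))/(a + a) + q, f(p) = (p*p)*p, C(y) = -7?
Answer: 739855079420895747/139819 ≈ 5.2915e+12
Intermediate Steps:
f(p) = p³ (f(p) = p²*p = p³)
d(a, q) = -q/2 - (-7 + q)/(4*a) (d(a, q) = -((q - 7)/(a + a) + q)/2 = -((-7 + q)/((2*a)) + q)/2 = -((-7 + q)*(1/(2*a)) + q)/2 = -((-7 + q)/(2*a) + q)/2 = -(q + (-7 + q)/(2*a))/2 = -q/2 - (-7 + q)/(4*a))
-487677 - (85005/18852 + f(-445))*(60188 + d(-89, 281)) = -487677 - (85005/18852 + (-445)³)*(60188 + (¼)*(7 - 1*281 - 2*(-89)*281)/(-89)) = -487677 - (85005*(1/18852) - 88121125)*(60188 + (¼)*(-1/89)*(7 - 281 + 50018)) = -487677 - (28335/6284 - 88121125)*(60188 + (¼)*(-1/89)*49744) = -487677 - (-553753121165)*(60188 - 12436/89)/6284 = -487677 - (-553753121165)*5344296/(6284*89) = -487677 - 1*(-739855147607406210/139819) = -487677 + 739855147607406210/139819 = 739855079420895747/139819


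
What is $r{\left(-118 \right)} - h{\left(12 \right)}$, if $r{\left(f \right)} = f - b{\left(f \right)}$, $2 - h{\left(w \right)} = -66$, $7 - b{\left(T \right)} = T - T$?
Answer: $-193$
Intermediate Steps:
$b{\left(T \right)} = 7$ ($b{\left(T \right)} = 7 - \left(T - T\right) = 7 - 0 = 7 + 0 = 7$)
$h{\left(w \right)} = 68$ ($h{\left(w \right)} = 2 - -66 = 2 + 66 = 68$)
$r{\left(f \right)} = -7 + f$ ($r{\left(f \right)} = f - 7 = -7 + f$)
$r{\left(-118 \right)} - h{\left(12 \right)} = \left(-7 - 118\right) - 68 = -125 - 68 = -193$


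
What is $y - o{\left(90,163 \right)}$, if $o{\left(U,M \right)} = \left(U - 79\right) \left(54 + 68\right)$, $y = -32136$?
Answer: $-33478$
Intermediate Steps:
$o{\left(U,M \right)} = -9638 + 122 U$ ($o{\left(U,M \right)} = \left(-79 + U\right) 122 = -9638 + 122 U$)
$y - o{\left(90,163 \right)} = -32136 - \left(-9638 + 122 \cdot 90\right) = -32136 - \left(-9638 + 10980\right) = -32136 - 1342 = -33478$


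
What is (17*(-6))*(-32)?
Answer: 3264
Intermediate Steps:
(17*(-6))*(-32) = -102*(-32) = 3264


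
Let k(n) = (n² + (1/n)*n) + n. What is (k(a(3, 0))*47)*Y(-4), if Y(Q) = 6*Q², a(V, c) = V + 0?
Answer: 58656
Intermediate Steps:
a(V, c) = V
k(n) = 1 + n + n² (k(n) = (n² + n/n) + n = (n² + 1) + n = (1 + n²) + n = 1 + n + n²)
(k(a(3, 0))*47)*Y(-4) = ((1 + 3 + 3²)*47)*(6*(-4)²) = ((1 + 3 + 9)*47)*(6*16) = (13*47)*96 = 611*96 = 58656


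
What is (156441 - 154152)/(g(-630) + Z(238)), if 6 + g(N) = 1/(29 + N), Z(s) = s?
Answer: 458563/46477 ≈ 9.8665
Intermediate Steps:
g(N) = -6 + 1/(29 + N)
(156441 - 154152)/(g(-630) + Z(238)) = (156441 - 154152)/((-173 - 6*(-630))/(29 - 630) + 238) = 2289/((-173 + 3780)/(-601) + 238) = 2289/(-1/601*3607 + 238) = 2289/(-3607/601 + 238) = 2289/(139431/601) = 2289*(601/139431) = 458563/46477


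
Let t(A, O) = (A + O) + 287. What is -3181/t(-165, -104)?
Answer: -3181/18 ≈ -176.72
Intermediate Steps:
t(A, O) = 287 + A + O
-3181/t(-165, -104) = -3181/(287 - 165 - 104) = -3181/18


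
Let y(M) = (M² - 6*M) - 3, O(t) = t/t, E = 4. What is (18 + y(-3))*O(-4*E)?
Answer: 42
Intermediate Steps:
O(t) = 1
y(M) = -3 + M² - 6*M
(18 + y(-3))*O(-4*E) = (18 + (-3 + (-3)² - 6*(-3)))*1 = (18 + (-3 + 9 + 18))*1 = (18 + 24)*1 = 42*1 = 42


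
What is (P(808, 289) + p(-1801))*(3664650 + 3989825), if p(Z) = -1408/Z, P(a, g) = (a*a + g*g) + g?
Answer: 10155584519286950/1801 ≈ 5.6389e+12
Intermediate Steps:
P(a, g) = g + a² + g² (P(a, g) = (a² + g²) + g = g + a² + g²)
(P(808, 289) + p(-1801))*(3664650 + 3989825) = ((289 + 808² + 289²) - 1408/(-1801))*(3664650 + 3989825) = ((289 + 652864 + 83521) - 1408*(-1/1801))*7654475 = (736674 + 1408/1801)*7654475 = (1326751282/1801)*7654475 = 10155584519286950/1801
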